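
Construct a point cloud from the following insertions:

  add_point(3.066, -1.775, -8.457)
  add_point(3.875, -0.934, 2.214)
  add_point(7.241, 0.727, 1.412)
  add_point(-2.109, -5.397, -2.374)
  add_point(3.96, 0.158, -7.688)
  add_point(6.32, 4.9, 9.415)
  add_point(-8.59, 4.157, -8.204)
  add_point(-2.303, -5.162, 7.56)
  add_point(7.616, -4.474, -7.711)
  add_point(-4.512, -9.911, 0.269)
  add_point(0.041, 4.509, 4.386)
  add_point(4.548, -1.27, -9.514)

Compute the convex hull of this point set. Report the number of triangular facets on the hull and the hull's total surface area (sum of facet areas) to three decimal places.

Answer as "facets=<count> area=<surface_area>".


Extreme-point indices: [2, 4, 5, 6, 7, 8, 9, 10, 11] — 9 of 12 on the boundary.

Per-facet area ½‖(b−a)×(c−a)‖:
  f1: (p7, p9, p6) → 75.9275
  f2: (p7, p9, p8) → 69.5296
  f3: (p11, p9, p6) → 105.1522
  f4: (p11, p9, p8) → 37.0181
  f5: (p10, p5, p6) → 17.9027
  f6: (p10, p7, p6) → 79.3203
  f7: (p10, p7, p5) → 42.0435
  f8: (p4, p5, p6) → 117.6040
  f9: (p4, p11, p6) → 14.5448
  f10: (p2, p11, p8) → 25.1494
  f11: (p2, p7, p8) → 65.6082
  f12: (p2, p7, p5) → 55.5572
  f13: (p2, p4, p5) → 25.0942
  f14: (p2, p4, p11) → 8.6136
Σ area = 739.065

Euler characteristic 9−21+14 = 2 ✓

facets=14 area=739.065


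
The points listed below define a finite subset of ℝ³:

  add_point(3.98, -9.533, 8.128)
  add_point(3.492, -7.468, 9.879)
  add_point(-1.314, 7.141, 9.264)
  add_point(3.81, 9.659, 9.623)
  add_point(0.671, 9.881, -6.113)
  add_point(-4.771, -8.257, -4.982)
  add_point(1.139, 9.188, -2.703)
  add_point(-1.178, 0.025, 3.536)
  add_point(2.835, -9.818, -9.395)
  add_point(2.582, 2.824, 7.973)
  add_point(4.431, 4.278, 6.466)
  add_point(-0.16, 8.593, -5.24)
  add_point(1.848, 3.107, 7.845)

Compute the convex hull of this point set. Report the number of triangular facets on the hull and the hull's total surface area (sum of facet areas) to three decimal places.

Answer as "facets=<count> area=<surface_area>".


facets=14 area=885.226

Points on the hull: [0, 1, 2, 3, 4, 5, 8, 10, 11] (9 of 13).

Triangle areas on the boundary:
  f1: (p4, p8, p5) → 84.2297
  f2: (p4, p8, p10) → 138.0718
  f3: (p0, p8, p5) → 70.4141
  f4: (p0, p8, p10) → 121.5942
  f5: (p11, p4, p5) → 8.4596
  f6: (p11, p2, p5) → 126.6295
  f7: (p11, p2, p4) → 10.3115
  f8: (p3, p4, p10) → 44.6014
  f9: (p3, p2, p4) → 44.6627
  f10: (p3, p0, p10) → 26.8429
  f11: (p1, p3, p0) → 15.9123
  f12: (p1, p3, p2) → 43.6173
  f13: (p1, p0, p5) → 20.2181
  f14: (p1, p2, p5) → 129.6611
Σ area = 885.226

Euler: V−E+F = 9−21+14 = 2.


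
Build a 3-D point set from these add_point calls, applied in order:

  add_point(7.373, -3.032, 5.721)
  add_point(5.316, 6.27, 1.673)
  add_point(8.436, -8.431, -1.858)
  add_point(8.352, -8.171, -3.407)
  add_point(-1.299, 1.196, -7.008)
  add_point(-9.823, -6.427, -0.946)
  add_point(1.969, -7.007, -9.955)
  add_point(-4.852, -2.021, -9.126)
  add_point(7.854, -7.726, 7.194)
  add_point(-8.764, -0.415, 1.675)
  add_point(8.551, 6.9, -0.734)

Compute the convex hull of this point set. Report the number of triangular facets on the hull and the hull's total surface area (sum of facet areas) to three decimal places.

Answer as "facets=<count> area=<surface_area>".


facets=18 area=810.329

Hull vertices (11/11): indices [0, 1, 2, 3, 4, 5, 6, 7, 8, 9, 10].

Facet areas (half cross-product norm):
  f1: (p8, p2, p5) → 83.0446
  f2: (p8, p2, p10) → 69.1438
  f3: (p6, p2, p5) → 77.6426
  f4: (p9, p8, p5) → 62.7502
  f5: (p3, p2, p10) → 12.0381
  f6: (p3, p6, p10) → 70.5506
  f7: (p3, p6, p2) → 4.7337
  f8: (p7, p6, p5) → 43.7388
  f9: (p7, p9, p5) → 34.6202
  f10: (p0, p9, p8) → 39.5408
  f11: (p0, p1, p9) → 78.9384
  f12: (p0, p8, p10) → 9.6851
  f13: (p0, p1, p10) → 20.6427
  f14: (p4, p6, p10) → 58.1867
  f15: (p4, p7, p6) → 22.0090
  f16: (p4, p1, p10) → 24.4904
  f17: (p4, p1, p9) → 69.0162
  f18: (p4, p7, p9) → 29.5567
Σ area = 810.329

Euler characteristic 11−27+18 = 2 ✓


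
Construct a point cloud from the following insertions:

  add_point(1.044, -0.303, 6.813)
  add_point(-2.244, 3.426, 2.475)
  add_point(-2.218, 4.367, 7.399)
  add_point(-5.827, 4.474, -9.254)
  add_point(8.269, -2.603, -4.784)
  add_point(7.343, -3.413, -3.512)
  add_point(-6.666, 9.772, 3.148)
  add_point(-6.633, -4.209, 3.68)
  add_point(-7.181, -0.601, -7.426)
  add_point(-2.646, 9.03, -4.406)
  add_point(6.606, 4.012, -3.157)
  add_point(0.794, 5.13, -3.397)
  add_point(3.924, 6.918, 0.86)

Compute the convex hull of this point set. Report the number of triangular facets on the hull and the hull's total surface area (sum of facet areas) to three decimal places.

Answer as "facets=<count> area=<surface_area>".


Extreme-point indices: [0, 2, 3, 4, 5, 6, 7, 8, 9, 10, 12] — 11 of 13 on the boundary.

Facet areas (half cross-product norm):
  f1: (p7, p6, p8) → 76.7695
  f2: (p5, p4, p8) → 13.1812
  f3: (p5, p7, p8) → 83.9808
  f4: (p5, p0, p4) → 7.3803
  f5: (p5, p0, p7) → 57.1986
  f6: (p2, p7, p6) → 41.9788
  f7: (p2, p0, p7) → 26.1259
  f8: (p3, p6, p8) → 37.5429
  f9: (p3, p9, p6) → 28.5968
  f10: (p3, p4, p8) → 43.8403
  f11: (p12, p0, p4) → 57.1022
  f12: (p12, p2, p0) → 26.0277
  f13: (p12, p9, p6) → 36.8105
  f14: (p12, p2, p6) → 37.5197
  f15: (p10, p12, p4) → 12.7395
  f16: (p10, p12, p9) → 24.4315
  f17: (p10, p3, p4) → 48.0842
  f18: (p10, p3, p9) → 38.5667
Σ area = 697.877

Check V−E+F: 11 − 27 + 18 = 2.

facets=18 area=697.877


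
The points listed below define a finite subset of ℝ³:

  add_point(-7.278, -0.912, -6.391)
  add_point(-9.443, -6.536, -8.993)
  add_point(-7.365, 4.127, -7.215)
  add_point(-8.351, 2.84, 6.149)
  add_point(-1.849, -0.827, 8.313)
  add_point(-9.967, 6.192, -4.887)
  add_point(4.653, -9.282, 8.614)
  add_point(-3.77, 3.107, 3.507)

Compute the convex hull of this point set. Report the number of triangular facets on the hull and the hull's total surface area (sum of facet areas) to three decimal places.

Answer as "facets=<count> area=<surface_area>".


facets=10 area=566.218

Points on the hull: [1, 2, 3, 4, 5, 6, 7] (7 of 8).

Facet areas (half cross-product norm):
  f1: (p3, p1, p5) → 77.9340
  f2: (p3, p1, p6) → 157.0812
  f3: (p2, p1, p5) → 19.7692
  f4: (p2, p1, p6) → 124.0738
  f5: (p7, p3, p5) → 28.6791
  f6: (p7, p2, p5) → 22.0177
  f7: (p7, p2, p6) → 75.4281
  f8: (p4, p3, p6) → 18.7850
  f9: (p4, p7, p6) → 25.4175
  f10: (p4, p7, p3) → 17.0329
Σ area = 566.218

Check V−E+F: 7 − 15 + 10 = 2.


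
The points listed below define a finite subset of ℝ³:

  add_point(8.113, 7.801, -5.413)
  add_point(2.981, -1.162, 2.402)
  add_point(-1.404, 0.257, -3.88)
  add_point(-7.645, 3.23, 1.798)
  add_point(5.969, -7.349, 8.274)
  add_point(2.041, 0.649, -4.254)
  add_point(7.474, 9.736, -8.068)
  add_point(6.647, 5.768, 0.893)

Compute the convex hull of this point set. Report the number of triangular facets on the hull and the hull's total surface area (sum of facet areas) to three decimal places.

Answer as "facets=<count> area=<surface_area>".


facets=10 area=470.303

Extreme-point indices: [0, 2, 3, 4, 5, 6, 7] — 7 of 8 on the boundary.

Facet areas (half cross-product norm):
  f1: (p2, p4, p3) → 72.1142
  f2: (p2, p6, p3) → 55.4537
  f3: (p7, p4, p3) → 106.7100
  f4: (p7, p4, p0) → 35.1645
  f5: (p7, p6, p3) → 69.9288
  f6: (p7, p6, p0) → 5.6161
  f7: (p5, p2, p4) → 26.6540
  f8: (p5, p2, p6) → 15.6379
  f9: (p5, p4, p0) → 68.6099
  f10: (p5, p6, p0) → 14.4141
Σ area = 470.303

Euler: V−E+F = 7−15+10 = 2.


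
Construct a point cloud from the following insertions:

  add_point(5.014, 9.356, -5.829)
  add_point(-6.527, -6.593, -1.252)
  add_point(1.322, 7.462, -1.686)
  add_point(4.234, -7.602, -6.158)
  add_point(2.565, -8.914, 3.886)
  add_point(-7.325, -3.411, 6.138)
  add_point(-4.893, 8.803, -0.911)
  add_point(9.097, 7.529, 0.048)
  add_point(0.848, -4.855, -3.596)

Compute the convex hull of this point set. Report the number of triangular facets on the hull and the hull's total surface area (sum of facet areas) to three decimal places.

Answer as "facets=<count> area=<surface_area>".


Hull vertices (7/9): indices [0, 1, 3, 4, 5, 6, 7].

Triangle areas on the boundary:
  f1: (p4, p7, p5) → 104.1042
  f2: (p3, p4, p7) → 85.8761
  f3: (p6, p7, p5) → 100.5787
  f4: (p1, p6, p5) → 57.3532
  f5: (p1, p4, p5) → 41.6469
  f6: (p1, p3, p4) → 51.2431
  f7: (p0, p3, p7) → 61.3529
  f8: (p0, p6, p7) → 40.5549
  f9: (p0, p1, p3) → 100.6347
  f10: (p0, p1, p6) → 84.9736
Σ area = 728.318

Euler characteristic 7−15+10 = 2 ✓

facets=10 area=728.318


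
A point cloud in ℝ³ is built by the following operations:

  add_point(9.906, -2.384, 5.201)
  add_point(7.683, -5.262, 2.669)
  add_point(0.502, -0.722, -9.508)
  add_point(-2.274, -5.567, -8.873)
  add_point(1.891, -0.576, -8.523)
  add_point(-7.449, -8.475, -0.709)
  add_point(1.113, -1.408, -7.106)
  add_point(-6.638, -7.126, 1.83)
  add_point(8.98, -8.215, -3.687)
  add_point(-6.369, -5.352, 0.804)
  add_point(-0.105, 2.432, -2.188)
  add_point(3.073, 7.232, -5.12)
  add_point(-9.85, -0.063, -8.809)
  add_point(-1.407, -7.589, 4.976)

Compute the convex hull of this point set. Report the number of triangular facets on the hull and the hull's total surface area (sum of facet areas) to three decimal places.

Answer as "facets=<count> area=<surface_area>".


facets=22 area=757.052

Hull vertices (13/14): indices [0, 1, 2, 3, 4, 5, 7, 8, 9, 10, 11, 12, 13].

Area of each hull facet:
  f1: (p2, p11, p12) → 48.2150
  f2: (p8, p11, p0) → 80.9455
  f3: (p3, p2, p12) → 26.1647
  f4: (p3, p8, p2) → 34.7938
  f5: (p4, p2, p11) → 6.6774
  f6: (p4, p8, p11) → 46.2287
  f7: (p4, p8, p2) → 7.1314
  f8: (p10, p11, p0) → 42.6069
  f9: (p10, p11, p12) → 37.0780
  f10: (p1, p8, p0) → 11.4699
  f11: (p5, p3, p8) → 63.8196
  f12: (p5, p7, p12) → 16.9098
  f13: (p5, p3, p12) → 45.7498
  f14: (p13, p10, p0) → 69.8951
  f15: (p13, p1, p0) → 18.6390
  f16: (p13, p5, p7) → 7.0665
  f17: (p13, p1, p8) → 33.0138
  f18: (p13, p5, p8) → 56.1109
  f19: (p9, p13, p7) → 6.1870
  f20: (p9, p13, p10) → 35.7584
  f21: (p9, p7, p12) → 7.5965
  f22: (p9, p10, p12) → 54.9939
Σ area = 757.052

Euler characteristic 13−33+22 = 2 ✓


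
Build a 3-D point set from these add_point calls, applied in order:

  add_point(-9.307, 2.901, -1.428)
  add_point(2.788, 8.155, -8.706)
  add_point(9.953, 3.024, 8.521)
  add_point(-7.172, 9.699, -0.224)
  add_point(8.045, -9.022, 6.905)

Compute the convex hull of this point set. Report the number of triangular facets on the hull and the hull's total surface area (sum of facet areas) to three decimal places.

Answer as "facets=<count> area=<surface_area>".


Hull vertices (5/5): indices [0, 1, 2, 3, 4].

Triangle areas on the boundary:
  f1: (p4, p2, p0) → 130.5572
  f2: (p1, p4, p0) → 164.9346
  f3: (p1, p4, p2) → 118.5976
  f4: (p3, p2, p0) → 73.5389
  f5: (p3, p1, p0) → 47.5960
  f6: (p3, p1, p2) → 122.9926
Σ area = 658.217

Check V−E+F: 5 − 9 + 6 = 2.

facets=6 area=658.217


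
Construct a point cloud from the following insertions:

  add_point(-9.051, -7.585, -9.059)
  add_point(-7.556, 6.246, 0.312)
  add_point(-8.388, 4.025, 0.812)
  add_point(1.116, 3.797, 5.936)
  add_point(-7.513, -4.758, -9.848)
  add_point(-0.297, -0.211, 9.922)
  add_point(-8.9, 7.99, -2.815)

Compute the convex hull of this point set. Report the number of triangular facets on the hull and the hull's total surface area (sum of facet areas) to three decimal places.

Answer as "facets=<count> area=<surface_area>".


facets=10 area=411.055

Hull vertices (7/7): indices [0, 1, 2, 3, 4, 5, 6].

Facet areas (half cross-product norm):
  f1: (p4, p6, p0) → 19.6501
  f2: (p4, p6, p3) → 101.9383
  f3: (p4, p5, p0) → 35.4277
  f4: (p4, p5, p3) → 57.4461
  f5: (p2, p6, p0) → 40.8710
  f6: (p2, p5, p0) → 95.6425
  f7: (p1, p2, p6) → 4.1011
  f8: (p1, p2, p5) → 15.2095
  f9: (p1, p6, p3) → 11.4801
  f10: (p1, p5, p3) → 29.2886
Σ area = 411.055

Euler: V−E+F = 7−15+10 = 2.


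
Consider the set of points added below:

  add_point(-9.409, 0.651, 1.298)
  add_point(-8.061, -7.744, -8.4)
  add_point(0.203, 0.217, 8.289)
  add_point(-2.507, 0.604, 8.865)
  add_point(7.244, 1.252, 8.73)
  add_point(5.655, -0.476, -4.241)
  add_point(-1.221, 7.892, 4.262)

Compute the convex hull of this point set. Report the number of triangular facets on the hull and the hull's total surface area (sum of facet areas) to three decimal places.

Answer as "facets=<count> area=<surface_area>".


facets=10 area=575.147

7 of the 7 inputs are extreme points: [0, 1, 2, 3, 4, 5, 6].

Triangle areas on the boundary:
  f1: (p6, p1, p0) → 61.5911
  f2: (p5, p1, p4) → 96.2756
  f3: (p5, p6, p4) → 70.6907
  f4: (p5, p6, p1) → 110.6364
  f5: (p3, p1, p0) → 57.8651
  f6: (p3, p6, p0) → 42.6504
  f7: (p3, p6, p4) → 41.6399
  f8: (p2, p1, p4) → 62.0693
  f9: (p2, p3, p4) → 3.8187
  f10: (p2, p3, p1) → 27.9102
Σ area = 575.147

Euler: V−E+F = 7−15+10 = 2.


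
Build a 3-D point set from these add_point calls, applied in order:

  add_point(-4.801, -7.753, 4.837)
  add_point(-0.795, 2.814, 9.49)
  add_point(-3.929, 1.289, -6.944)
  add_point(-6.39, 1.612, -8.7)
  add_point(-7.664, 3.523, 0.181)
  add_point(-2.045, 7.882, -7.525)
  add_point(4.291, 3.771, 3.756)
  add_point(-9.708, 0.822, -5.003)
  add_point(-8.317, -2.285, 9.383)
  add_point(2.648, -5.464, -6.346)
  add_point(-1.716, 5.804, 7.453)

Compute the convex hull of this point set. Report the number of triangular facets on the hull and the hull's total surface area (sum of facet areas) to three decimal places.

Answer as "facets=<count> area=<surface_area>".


Points on the hull: [0, 1, 3, 4, 5, 6, 7, 8, 9, 10] (10 of 11).

Facet areas (half cross-product norm):
  f1: (p1, p0, p6) → 47.1609
  f2: (p9, p0, p7) → 82.8443
  f3: (p9, p0, p6) → 85.1042
  f4: (p10, p1, p6) → 13.5498
  f5: (p5, p9, p6) → 83.0041
  f6: (p5, p10, p6) → 49.7723
  f7: (p8, p1, p0) → 36.0333
  f8: (p8, p10, p1) → 16.4737
  f9: (p8, p0, p7) → 54.4486
  f10: (p3, p9, p7) → 28.4051
  f11: (p3, p5, p7) → 17.8988
  f12: (p3, p5, p9) → 45.2042
  f13: (p4, p5, p7) → 31.3767
  f14: (p4, p5, p10) → 50.2900
  f15: (p4, p8, p7) → 30.0654
  f16: (p4, p8, p10) → 46.4444
Σ area = 718.076

Check V−E+F: 10 − 24 + 16 = 2.

facets=16 area=718.076


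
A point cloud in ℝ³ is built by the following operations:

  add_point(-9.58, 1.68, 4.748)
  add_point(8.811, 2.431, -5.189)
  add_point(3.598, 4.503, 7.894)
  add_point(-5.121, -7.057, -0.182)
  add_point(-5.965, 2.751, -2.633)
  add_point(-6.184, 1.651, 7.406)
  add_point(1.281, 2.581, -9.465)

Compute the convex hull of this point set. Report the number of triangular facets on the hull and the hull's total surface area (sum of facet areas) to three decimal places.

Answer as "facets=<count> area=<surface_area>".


Points on the hull: [0, 1, 2, 3, 4, 5, 6] (7 of 7).

Per-facet area ½‖(b−a)×(c−a)‖:
  f1: (p2, p3, p1) → 110.2457
  f2: (p6, p3, p1) → 64.1395
  f3: (p6, p2, p1) → 61.0958
  f4: (p5, p3, p0) → 23.6448
  f5: (p5, p2, p0) → 13.6900
  f6: (p5, p2, p3) → 58.4611
  f7: (p4, p2, p0) → 55.6861
  f8: (p4, p6, p2) → 71.3494
  f9: (p4, p3, p0) → 40.0540
  f10: (p4, p6, p3) → 50.3239
Σ area = 548.690

Euler characteristic 7−15+10 = 2 ✓

facets=10 area=548.690


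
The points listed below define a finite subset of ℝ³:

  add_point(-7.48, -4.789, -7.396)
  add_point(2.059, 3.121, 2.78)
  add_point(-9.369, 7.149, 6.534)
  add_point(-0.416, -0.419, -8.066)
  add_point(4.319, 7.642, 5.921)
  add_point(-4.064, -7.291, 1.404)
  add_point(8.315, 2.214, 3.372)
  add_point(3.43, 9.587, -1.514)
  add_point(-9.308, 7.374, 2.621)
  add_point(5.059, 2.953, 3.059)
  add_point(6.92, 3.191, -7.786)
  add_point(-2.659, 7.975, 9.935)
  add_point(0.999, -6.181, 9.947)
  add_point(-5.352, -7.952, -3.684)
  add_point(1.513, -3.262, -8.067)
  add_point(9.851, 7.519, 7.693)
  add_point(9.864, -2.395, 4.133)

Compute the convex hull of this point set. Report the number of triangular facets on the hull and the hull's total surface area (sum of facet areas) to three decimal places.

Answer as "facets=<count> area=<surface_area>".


facets=22 area=1116.950

13 of the 17 inputs are extreme points: [0, 2, 3, 5, 7, 8, 10, 11, 12, 13, 14, 15, 16].

Facet areas (half cross-product norm):
  f1: (p12, p13, p16) → 84.8396
  f2: (p15, p12, p16) → 58.6982
  f3: (p0, p13, p2) → 48.8137
  f4: (p5, p13, p2) → 40.4003
  f5: (p5, p12, p2) → 79.3237
  f6: (p5, p12, p13) → 7.4406
  f7: (p11, p7, p2) → 49.4193
  f8: (p11, p15, p7) → 65.9436
  f9: (p11, p12, p2) → 54.9483
  f10: (p11, p15, p12) → 89.2339
  f11: (p8, p7, p2) → 25.1323
  f12: (p8, p0, p2) → 25.1442
  f13: (p10, p15, p16) → 70.7440
  f14: (p10, p15, p7) → 53.7402
  f15: (p3, p10, p7) → 39.3234
  f16: (p3, p8, p7) → 82.3754
  f17: (p3, p8, p0) → 63.9333
  f18: (p14, p3, p10) → 13.9183
  f19: (p14, p13, p16) → 69.4835
  f20: (p14, p10, p16) → 56.1865
  f21: (p14, p0, p13) → 23.6053
  f22: (p14, p3, p0) → 14.3027
Σ area = 1116.950

Euler: V−E+F = 13−33+22 = 2.


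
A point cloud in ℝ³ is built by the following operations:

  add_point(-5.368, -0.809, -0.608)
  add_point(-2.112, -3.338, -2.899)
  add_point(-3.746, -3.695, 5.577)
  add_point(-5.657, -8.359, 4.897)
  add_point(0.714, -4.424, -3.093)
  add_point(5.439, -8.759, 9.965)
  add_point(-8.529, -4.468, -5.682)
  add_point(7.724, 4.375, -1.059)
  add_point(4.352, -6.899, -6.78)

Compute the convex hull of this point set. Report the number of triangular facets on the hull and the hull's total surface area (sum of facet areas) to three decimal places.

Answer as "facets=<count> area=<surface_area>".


Extreme-point indices: [0, 2, 3, 5, 6, 7, 8] — 7 of 9 on the boundary.

Area of each hull facet:
  f1: (p8, p7, p6) → 85.9204
  f2: (p8, p5, p7) → 103.2447
  f3: (p2, p5, p7) → 86.4084
  f4: (p0, p7, p6) → 39.9342
  f5: (p0, p2, p7) → 49.3856
  f6: (p3, p2, p5) → 28.8711
  f7: (p3, p8, p6) → 74.4961
  f8: (p3, p8, p5) → 90.7213
  f9: (p3, p0, p6) → 32.7596
  f10: (p3, p0, p2) → 17.5723
Σ area = 609.314

Euler: V−E+F = 7−15+10 = 2.

facets=10 area=609.314


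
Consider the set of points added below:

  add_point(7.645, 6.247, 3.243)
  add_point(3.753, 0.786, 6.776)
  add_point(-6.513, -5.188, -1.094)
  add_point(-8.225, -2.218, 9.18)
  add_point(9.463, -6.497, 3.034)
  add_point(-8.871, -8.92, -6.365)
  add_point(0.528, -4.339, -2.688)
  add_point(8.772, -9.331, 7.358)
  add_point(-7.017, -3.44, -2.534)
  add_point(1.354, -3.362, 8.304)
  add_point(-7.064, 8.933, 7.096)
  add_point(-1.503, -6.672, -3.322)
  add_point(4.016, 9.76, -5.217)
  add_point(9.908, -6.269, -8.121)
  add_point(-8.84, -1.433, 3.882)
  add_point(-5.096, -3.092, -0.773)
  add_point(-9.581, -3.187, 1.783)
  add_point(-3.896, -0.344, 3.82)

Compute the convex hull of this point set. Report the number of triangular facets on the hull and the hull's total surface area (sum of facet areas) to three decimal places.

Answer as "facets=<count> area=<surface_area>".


facets=18 area=1236.501

Extreme-point indices: [0, 1, 3, 4, 5, 7, 9, 10, 12, 13, 16] — 11 of 18 on the boundary.

Per-facet area ½‖(b−a)×(c−a)‖:
  f1: (p5, p12, p13) → 160.8500
  f2: (p5, p7, p13) → 147.9695
  f3: (p5, p10, p16) → 38.0273
  f4: (p5, p10, p12) → 174.1107
  f5: (p4, p7, p13) → 15.5941
  f6: (p3, p10, p16) → 43.2058
  f7: (p3, p5, p16) → 19.5471
  f8: (p3, p5, p7) → 153.4225
  f9: (p0, p10, p12) → 74.5532
  f10: (p0, p4, p7) → 28.9680
  f11: (p0, p12, p13) → 81.1019
  f12: (p0, p4, p13) → 71.8807
  f13: (p9, p3, p7) → 24.4672
  f14: (p9, p3, p10) → 55.2306
  f15: (p1, p0, p10) → 51.3321
  f16: (p1, p9, p10) → 33.8647
  f17: (p1, p0, p7) → 38.4724
  f18: (p1, p9, p7) → 23.9029
Σ area = 1236.501

Check V−E+F: 11 − 27 + 18 = 2.


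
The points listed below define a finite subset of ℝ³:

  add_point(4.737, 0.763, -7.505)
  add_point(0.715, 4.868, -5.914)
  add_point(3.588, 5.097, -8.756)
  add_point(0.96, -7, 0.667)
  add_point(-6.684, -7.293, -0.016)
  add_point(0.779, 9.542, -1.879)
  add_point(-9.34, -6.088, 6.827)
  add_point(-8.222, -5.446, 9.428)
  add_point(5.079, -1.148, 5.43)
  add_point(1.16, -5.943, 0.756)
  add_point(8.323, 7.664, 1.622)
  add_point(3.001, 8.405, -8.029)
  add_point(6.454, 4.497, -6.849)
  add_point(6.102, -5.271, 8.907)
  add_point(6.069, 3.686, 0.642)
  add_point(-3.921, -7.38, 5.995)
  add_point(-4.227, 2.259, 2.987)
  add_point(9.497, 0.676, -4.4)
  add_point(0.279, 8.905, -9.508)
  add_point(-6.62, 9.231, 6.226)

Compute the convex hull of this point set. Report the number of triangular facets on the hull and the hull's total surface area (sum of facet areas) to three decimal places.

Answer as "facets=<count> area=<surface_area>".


15 of the 20 inputs are extreme points: [0, 2, 3, 4, 5, 6, 7, 10, 11, 12, 13, 15, 17, 18, 19].

Triangle areas on the boundary:
  f1: (p11, p18, p5) → 10.3396
  f2: (p19, p18, p5) → 30.5685
  f3: (p19, p4, p6) → 57.8008
  f4: (p19, p4, p18) → 142.7260
  f5: (p10, p13, p17) → 66.2497
  f6: (p10, p11, p5) → 28.2644
  f7: (p10, p19, p5) → 44.8354
  f8: (p10, p19, p13) → 115.6318
  f9: (p0, p4, p18) → 73.8107
  f10: (p15, p4, p6) → 17.9383
  f11: (p3, p13, p17) → 61.4186
  f12: (p3, p0, p17) → 33.5414
  f13: (p3, p0, p4) → 43.8219
  f14: (p3, p15, p13) → 34.5193
  f15: (p3, p15, p4) → 22.0616
  f16: (p7, p19, p6) → 21.8807
  f17: (p7, p19, p13) → 107.4224
  f18: (p7, p15, p6) → 8.0309
  f19: (p7, p15, p13) → 27.4547
  f20: (p12, p10, p17) → 24.1913
  f21: (p12, p10, p11) → 24.6040
  f22: (p12, p0, p17) → 10.7456
  f23: (p2, p0, p18) → 5.2988
  f24: (p2, p12, p0) → 7.0008
  f25: (p2, p11, p18) → 5.2823
  f26: (p2, p12, p11) → 5.8966
Σ area = 1031.336

Euler characteristic 15−39+26 = 2 ✓

facets=26 area=1031.336


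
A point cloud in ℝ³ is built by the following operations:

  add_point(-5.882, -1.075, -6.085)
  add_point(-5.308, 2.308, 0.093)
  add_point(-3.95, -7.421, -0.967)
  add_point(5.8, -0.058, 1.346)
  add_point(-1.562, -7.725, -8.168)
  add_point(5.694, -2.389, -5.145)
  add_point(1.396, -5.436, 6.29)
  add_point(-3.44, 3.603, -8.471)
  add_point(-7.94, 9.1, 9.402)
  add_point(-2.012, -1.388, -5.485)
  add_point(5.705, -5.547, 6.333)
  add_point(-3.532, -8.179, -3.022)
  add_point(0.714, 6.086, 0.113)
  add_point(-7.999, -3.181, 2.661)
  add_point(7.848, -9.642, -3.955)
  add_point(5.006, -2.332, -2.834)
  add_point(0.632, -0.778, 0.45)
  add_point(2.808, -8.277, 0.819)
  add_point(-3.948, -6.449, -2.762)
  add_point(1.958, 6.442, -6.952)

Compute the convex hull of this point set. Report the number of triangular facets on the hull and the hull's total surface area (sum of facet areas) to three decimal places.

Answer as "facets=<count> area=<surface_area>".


facets=26 area=897.049

Extreme-point indices: [0, 2, 3, 4, 5, 6, 7, 8, 10, 11, 12, 13, 14, 17, 19] — 15 of 20 on the boundary.

Area of each hull facet:
  f1: (p17, p10, p14) → 22.7837
  f2: (p6, p8, p13) → 72.2831
  f3: (p6, p10, p8) → 31.5680
  f4: (p6, p17, p10) → 13.2779
  f5: (p19, p7, p8) → 59.7341
  f6: (p19, p4, p7) → 34.4512
  f7: (p0, p4, p7) → 22.4258
  f8: (p0, p8, p13) → 62.6023
  f9: (p0, p7, p8) → 53.9151
  f10: (p11, p4, p14) → 28.9204
  f11: (p11, p17, p14) → 25.3077
  f12: (p11, p0, p13) → 32.5228
  f13: (p11, p0, p4) → 21.1668
  f14: (p3, p10, p8) → 67.9911
  f15: (p3, p10, p14) → 39.2251
  f16: (p2, p6, p17) → 22.2414
  f17: (p2, p11, p17) → 7.8510
  f18: (p2, p6, p13) → 31.1351
  f19: (p2, p11, p13) → 4.5700
  f20: (p12, p19, p8) → 27.8860
  f21: (p12, p3, p8) → 46.0466
  f22: (p12, p3, p19) → 28.8937
  f23: (p5, p3, p14) → 26.0328
  f24: (p5, p3, p19) → 33.3852
  f25: (p5, p4, p14) → 35.0556
  f26: (p5, p19, p4) → 45.7765
Σ area = 897.049

Euler: V−E+F = 15−39+26 = 2.


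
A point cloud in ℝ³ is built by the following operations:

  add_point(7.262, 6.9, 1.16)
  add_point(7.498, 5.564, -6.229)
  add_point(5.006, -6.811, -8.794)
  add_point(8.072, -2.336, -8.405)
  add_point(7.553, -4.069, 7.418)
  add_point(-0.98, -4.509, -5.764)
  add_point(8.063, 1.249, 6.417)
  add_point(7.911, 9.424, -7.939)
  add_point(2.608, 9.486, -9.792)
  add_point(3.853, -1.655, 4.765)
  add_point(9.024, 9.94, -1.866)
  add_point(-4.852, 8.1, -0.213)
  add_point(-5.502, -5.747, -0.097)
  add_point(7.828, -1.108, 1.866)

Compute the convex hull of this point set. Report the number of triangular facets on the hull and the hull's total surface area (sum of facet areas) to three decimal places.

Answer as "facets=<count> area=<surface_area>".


facets=18 area=863.883

Hull vertices (11/14): indices [0, 2, 3, 4, 5, 6, 7, 8, 10, 11, 12].

Facet areas (half cross-product norm):
  f1: (p2, p4, p12) → 97.5912
  f2: (p11, p4, p12) → 103.9178
  f3: (p11, p8, p12) → 83.7629
  f4: (p11, p8, p10) → 60.8413
  f5: (p3, p2, p4) → 43.2776
  f6: (p3, p8, p2) → 30.8443
  f7: (p5, p2, p12) → 15.8791
  f8: (p5, p8, p12) → 47.4103
  f9: (p5, p8, p2) → 53.1884
  f10: (p6, p11, p4) → 39.6294
  f11: (p6, p3, p10) → 79.5918
  f12: (p6, p3, p4) → 41.3892
  f13: (p7, p8, p10) → 15.1512
  f14: (p7, p3, p10) → 36.2010
  f15: (p7, p3, p8) → 33.0595
  f16: (p0, p11, p10) → 27.5846
  f17: (p0, p6, p10) → 8.5351
  f18: (p0, p6, p11) → 46.0282
Σ area = 863.883

Euler: V−E+F = 11−27+18 = 2.


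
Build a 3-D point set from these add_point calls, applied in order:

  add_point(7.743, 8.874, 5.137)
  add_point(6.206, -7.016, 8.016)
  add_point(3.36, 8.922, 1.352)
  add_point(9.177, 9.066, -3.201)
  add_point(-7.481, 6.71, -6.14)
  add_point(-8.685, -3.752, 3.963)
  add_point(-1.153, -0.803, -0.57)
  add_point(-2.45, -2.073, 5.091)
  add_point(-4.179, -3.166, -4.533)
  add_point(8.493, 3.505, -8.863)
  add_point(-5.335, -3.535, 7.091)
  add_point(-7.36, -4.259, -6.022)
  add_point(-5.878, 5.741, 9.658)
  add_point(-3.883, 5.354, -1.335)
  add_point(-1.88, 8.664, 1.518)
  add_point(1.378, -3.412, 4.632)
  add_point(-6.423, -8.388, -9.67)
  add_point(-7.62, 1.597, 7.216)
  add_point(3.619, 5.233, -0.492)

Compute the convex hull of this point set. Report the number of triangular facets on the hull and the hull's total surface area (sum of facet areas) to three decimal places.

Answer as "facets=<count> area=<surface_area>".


facets=22 area=1201.723

Points on the hull: [0, 1, 2, 3, 4, 5, 9, 10, 11, 12, 14, 16, 17] (13 of 19).

Per-facet area ½‖(b−a)×(c−a)‖:
  f1: (p1, p16, p5) → 114.9188
  f2: (p10, p1, p5) → 18.7932
  f3: (p10, p1, p12) → 55.3941
  f4: (p0, p1, p3) → 67.0615
  f5: (p0, p1, p12) → 111.5474
  f6: (p9, p1, p3) → 77.7375
  f7: (p9, p1, p16) → 176.7258
  f8: (p9, p4, p3) → 64.8363
  f9: (p9, p4, p16) → 122.7726
  f10: (p17, p4, p5) → 44.7060
  f11: (p17, p4, p12) → 36.1524
  f12: (p17, p10, p5) → 12.5194
  f13: (p17, p10, p12) → 11.3672
  f14: (p11, p16, p5) → 19.9755
  f15: (p11, p4, p5) → 55.2726
  f16: (p11, p4, p16) → 20.8347
  f17: (p14, p4, p12) → 42.8578
  f18: (p14, p0, p12) → 48.7532
  f19: (p14, p4, p3) → 56.7237
  f20: (p2, p0, p3) → 20.9921
  f21: (p2, p14, p3) → 11.4666
  f22: (p2, p14, p0) → 10.3151
Σ area = 1201.723

Euler: V−E+F = 13−33+22 = 2.


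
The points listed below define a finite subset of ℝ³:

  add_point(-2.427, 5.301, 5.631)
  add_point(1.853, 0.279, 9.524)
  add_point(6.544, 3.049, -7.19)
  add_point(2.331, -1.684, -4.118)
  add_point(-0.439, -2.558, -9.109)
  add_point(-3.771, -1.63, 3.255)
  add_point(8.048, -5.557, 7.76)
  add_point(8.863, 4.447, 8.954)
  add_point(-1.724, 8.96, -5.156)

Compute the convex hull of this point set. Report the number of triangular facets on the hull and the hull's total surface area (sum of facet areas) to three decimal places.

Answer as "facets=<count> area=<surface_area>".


facets=12 area=684.057

Hull vertices (8/9): indices [0, 1, 2, 4, 5, 6, 7, 8].

Facet areas (half cross-product norm):
  f1: (p4, p6, p5) → 84.7816
  f2: (p8, p4, p5) → 71.8314
  f3: (p1, p6, p5) → 36.9938
  f4: (p1, p6, p7) → 34.0776
  f5: (p2, p8, p7) → 84.1251
  f6: (p2, p8, p4) → 46.3253
  f7: (p2, p6, p7) → 80.8423
  f8: (p2, p4, p6) → 79.1650
  f9: (p0, p8, p7) → 65.5196
  f10: (p0, p1, p7) → 31.1288
  f11: (p0, p8, p5) → 42.5051
  f12: (p0, p1, p5) → 26.7616
Σ area = 684.057

Euler characteristic 8−18+12 = 2 ✓


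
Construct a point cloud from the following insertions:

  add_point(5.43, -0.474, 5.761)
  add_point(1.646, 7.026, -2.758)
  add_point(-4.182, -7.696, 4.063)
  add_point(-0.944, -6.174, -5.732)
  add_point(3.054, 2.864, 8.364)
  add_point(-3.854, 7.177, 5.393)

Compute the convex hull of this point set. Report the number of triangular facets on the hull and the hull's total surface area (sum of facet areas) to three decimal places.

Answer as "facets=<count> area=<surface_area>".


facets=8 area=440.825

Points on the hull: [0, 1, 2, 3, 4, 5] (6 of 6).

Per-facet area ½‖(b−a)×(c−a)‖:
  f1: (p3, p0, p2) → 62.0135
  f2: (p3, p5, p2) → 77.6930
  f3: (p1, p3, p0) → 75.9749
  f4: (p1, p3, p5) → 67.4748
  f5: (p4, p0, p2) → 29.3325
  f6: (p4, p5, p2) → 57.8978
  f7: (p4, p1, p0) → 28.4273
  f8: (p4, p1, p5) → 42.0108
Σ area = 440.825

Euler characteristic 6−12+8 = 2 ✓


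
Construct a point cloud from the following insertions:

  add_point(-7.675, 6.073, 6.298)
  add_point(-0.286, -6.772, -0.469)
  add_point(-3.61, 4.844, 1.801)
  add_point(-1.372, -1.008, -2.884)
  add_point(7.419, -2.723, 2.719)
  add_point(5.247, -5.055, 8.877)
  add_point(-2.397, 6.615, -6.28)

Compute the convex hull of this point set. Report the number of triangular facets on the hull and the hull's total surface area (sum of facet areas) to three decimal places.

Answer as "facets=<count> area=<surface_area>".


Hull vertices (7/7): indices [0, 1, 2, 3, 4, 5, 6].

Per-facet area ½‖(b−a)×(c−a)‖:
  f1: (p6, p1, p4) → 67.6503
  f2: (p5, p4, p0) → 59.3959
  f3: (p5, p1, p0) → 86.7680
  f4: (p5, p1, p4) → 31.9693
  f5: (p2, p4, p0) → 33.0758
  f6: (p2, p6, p0) → 16.9280
  f7: (p2, p6, p4) → 55.9249
  f8: (p3, p1, p0) → 39.8704
  f9: (p3, p6, p0) → 53.5193
  f10: (p3, p6, p1) → 1.4532
Σ area = 446.555

Euler characteristic 7−15+10 = 2 ✓

facets=10 area=446.555


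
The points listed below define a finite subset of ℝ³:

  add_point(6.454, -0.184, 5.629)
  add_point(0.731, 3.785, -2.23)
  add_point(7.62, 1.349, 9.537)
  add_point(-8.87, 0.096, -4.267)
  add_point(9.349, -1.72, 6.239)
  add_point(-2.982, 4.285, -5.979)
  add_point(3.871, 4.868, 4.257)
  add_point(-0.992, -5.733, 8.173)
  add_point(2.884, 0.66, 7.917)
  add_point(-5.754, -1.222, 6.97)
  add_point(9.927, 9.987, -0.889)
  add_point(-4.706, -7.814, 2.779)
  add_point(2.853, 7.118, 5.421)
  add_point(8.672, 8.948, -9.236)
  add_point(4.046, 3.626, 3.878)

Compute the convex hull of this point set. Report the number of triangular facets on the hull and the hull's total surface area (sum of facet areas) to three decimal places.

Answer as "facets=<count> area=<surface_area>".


Hull vertices (10/15): indices [2, 3, 4, 5, 7, 9, 10, 11, 12, 13].

Per-facet area ½‖(b−a)×(c−a)‖:
  f1: (p13, p11, p3) → 114.2295
  f2: (p9, p11, p3) → 42.7777
  f3: (p5, p13, p3) → 11.0568
  f4: (p5, p13, p10) → 55.0080
  f5: (p12, p2, p10) → 42.0649
  f6: (p12, p2, p9) → 51.1657
  f7: (p12, p5, p10) → 63.9667
  f8: (p12, p9, p3) → 70.9032
  f9: (p12, p5, p3) → 46.8345
  f10: (p7, p9, p11) → 21.6871
  f11: (p7, p2, p9) → 37.0712
  f12: (p4, p13, p10) → 53.4774
  f13: (p4, p2, p10) → 32.6026
  f14: (p4, p13, p11) → 147.6878
  f15: (p4, p7, p11) → 34.1577
  f16: (p4, p7, p2) → 26.5023
Σ area = 851.193

Euler: V−E+F = 10−24+16 = 2.

facets=16 area=851.193


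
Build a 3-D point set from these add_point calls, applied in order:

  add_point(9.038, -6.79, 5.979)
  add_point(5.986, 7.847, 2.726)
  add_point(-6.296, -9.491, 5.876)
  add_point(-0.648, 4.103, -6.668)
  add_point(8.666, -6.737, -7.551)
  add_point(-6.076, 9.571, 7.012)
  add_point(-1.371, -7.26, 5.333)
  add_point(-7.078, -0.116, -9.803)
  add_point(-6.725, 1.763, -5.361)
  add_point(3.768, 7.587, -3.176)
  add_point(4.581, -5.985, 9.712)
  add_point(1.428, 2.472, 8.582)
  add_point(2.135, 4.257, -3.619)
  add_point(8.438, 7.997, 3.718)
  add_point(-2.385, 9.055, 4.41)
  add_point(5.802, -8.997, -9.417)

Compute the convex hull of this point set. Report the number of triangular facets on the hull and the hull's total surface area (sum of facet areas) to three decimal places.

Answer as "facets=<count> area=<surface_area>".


Hull vertices (12/16): indices [0, 2, 3, 4, 5, 7, 9, 10, 11, 13, 14, 15].

Triangle areas on the boundary:
  f1: (p2, p5, p7) → 154.9992
  f2: (p10, p2, p0) → 31.7170
  f3: (p10, p2, p5) → 109.0668
  f4: (p10, p13, p0) → 43.8267
  f5: (p4, p13, p0) → 100.0777
  f6: (p14, p13, p5) → 12.8869
  f7: (p11, p13, p5) → 53.0259
  f8: (p11, p10, p5) → 20.7816
  f9: (p11, p10, p13) → 43.7088
  f10: (p9, p4, p13) → 65.3553
  f11: (p9, p14, p13) → 39.3605
  f12: (p9, p14, p5) → 6.0991
  f13: (p15, p2, p0) → 120.3309
  f14: (p15, p4, p0) → 24.4453
  f15: (p15, p2, p7) → 134.1699
  f16: (p3, p5, p7) → 63.3203
  f17: (p3, p9, p5) → 47.3522
  f18: (p3, p15, p7) → 60.6729
  f19: (p3, p9, p4) → 47.4008
  f20: (p3, p15, p4) → 29.3372
Σ area = 1207.935

Euler characteristic 12−30+20 = 2 ✓

facets=20 area=1207.935


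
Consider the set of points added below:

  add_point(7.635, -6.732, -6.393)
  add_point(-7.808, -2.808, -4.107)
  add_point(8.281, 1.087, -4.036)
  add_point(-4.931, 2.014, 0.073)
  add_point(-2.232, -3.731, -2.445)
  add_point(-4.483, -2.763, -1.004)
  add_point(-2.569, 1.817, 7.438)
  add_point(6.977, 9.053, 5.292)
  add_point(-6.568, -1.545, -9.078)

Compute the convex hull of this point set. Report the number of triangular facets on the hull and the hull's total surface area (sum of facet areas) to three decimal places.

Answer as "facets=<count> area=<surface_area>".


Hull vertices (9/9): indices [0, 1, 2, 3, 4, 5, 6, 7, 8].

Triangle areas on the boundary:
  f1: (p0, p7, p2) → 28.5108
  f2: (p0, p6, p7) → 112.1577
  f3: (p8, p7, p2) → 95.0123
  f4: (p8, p0, p1) → 40.5012
  f5: (p8, p0, p2) → 61.6429
  f6: (p5, p6, p1) → 15.0862
  f7: (p5, p0, p6) → 64.6939
  f8: (p3, p6, p7) → 47.0017
  f9: (p3, p8, p7) → 57.3126
  f10: (p3, p6, p1) → 19.9463
  f11: (p3, p8, p1) → 17.6117
  f12: (p4, p0, p1) → 20.0513
  f13: (p4, p5, p1) → 6.2916
  f14: (p4, p5, p0) → 3.0205
Σ area = 588.841

Euler: V−E+F = 9−21+14 = 2.

facets=14 area=588.841


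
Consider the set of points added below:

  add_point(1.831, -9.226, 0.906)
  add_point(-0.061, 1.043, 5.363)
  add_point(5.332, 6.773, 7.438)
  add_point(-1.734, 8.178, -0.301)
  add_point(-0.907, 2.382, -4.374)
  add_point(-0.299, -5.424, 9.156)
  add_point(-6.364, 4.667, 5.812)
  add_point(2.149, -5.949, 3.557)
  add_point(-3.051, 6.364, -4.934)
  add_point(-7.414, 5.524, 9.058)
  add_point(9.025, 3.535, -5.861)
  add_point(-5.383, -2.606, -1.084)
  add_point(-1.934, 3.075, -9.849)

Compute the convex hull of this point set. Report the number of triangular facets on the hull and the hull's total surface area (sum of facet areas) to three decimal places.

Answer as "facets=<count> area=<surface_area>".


Extreme-point indices: [0, 2, 3, 5, 7, 8, 9, 10, 11, 12] — 10 of 13 on the boundary.

Triangle areas on the boundary:
  f1: (p12, p0, p10) → 89.6342
  f2: (p11, p12, p0) → 52.8400
  f3: (p5, p2, p9) → 75.0081
  f4: (p5, p11, p9) → 68.9387
  f5: (p5, p11, p0) → 45.0241
  f6: (p7, p0, p10) → 31.4955
  f7: (p7, p2, p10) → 88.0675
  f8: (p7, p5, p0) → 10.2831
  f9: (p7, p5, p2) → 40.6539
  f10: (p3, p2, p10) → 65.6605
  f11: (p3, p2, p9) → 56.7642
  f12: (p8, p12, p10) → 34.8401
  f13: (p8, p3, p10) → 31.8426
  f14: (p8, p3, p9) → 24.4766
  f15: (p8, p11, p9) → 64.3890
  f16: (p8, p11, p12) → 29.9365
Σ area = 809.855

Euler characteristic 10−24+16 = 2 ✓

facets=16 area=809.855


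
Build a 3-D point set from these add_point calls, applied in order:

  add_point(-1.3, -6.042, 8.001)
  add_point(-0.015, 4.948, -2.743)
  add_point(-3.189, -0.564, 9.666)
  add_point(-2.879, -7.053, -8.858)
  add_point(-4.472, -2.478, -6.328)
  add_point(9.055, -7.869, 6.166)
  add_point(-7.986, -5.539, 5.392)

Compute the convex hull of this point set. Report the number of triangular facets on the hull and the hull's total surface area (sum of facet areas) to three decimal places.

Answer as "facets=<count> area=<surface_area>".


Hull vertices (7/7): indices [0, 1, 2, 3, 4, 5, 6].

Area of each hull facet:
  f1: (p3, p5, p6) → 124.7785
  f2: (p3, p1, p5) → 118.7615
  f3: (p2, p1, p6) → 56.4153
  f4: (p2, p1, p5) → 100.1760
  f5: (p4, p1, p6) → 59.0841
  f6: (p4, p3, p6) → 32.7876
  f7: (p4, p3, p1) → 18.2511
  f8: (p0, p5, p6) → 20.1543
  f9: (p0, p2, p6) → 20.9738
  f10: (p0, p2, p5) → 27.7351
Σ area = 579.117

Check V−E+F: 7 − 15 + 10 = 2.

facets=10 area=579.117


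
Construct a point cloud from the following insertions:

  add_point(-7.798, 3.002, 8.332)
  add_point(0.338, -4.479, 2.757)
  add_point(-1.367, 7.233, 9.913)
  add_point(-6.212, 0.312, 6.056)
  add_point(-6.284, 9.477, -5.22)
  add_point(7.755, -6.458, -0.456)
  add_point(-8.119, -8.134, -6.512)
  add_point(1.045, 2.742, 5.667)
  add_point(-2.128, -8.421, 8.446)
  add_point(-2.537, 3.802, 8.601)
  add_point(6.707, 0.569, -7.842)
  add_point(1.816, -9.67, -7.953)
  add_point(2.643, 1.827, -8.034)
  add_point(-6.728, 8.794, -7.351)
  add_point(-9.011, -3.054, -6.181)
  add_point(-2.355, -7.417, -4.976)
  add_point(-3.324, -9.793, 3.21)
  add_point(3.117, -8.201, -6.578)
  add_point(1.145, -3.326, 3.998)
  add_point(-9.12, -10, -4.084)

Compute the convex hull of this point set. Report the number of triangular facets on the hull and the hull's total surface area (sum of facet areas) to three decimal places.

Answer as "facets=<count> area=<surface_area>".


facets=22 area=1120.095

Extreme-point indices: [0, 2, 4, 5, 6, 8, 10, 11, 12, 13, 14, 16, 19] — 13 of 20 on the boundary.

Per-facet area ½‖(b−a)×(c−a)‖:
  f1: (p8, p2, p5) → 105.0679
  f2: (p10, p2, p5) → 98.5745
  f3: (p10, p2, p4) → 126.3842
  f4: (p16, p8, p19) → 12.3146
  f5: (p16, p8, p5) → 33.6326
  f6: (p0, p8, p19) → 91.3264
  f7: (p0, p8, p2) → 49.7702
  f8: (p0, p2, p4) → 58.7931
  f9: (p13, p10, p4) → 17.9745
  f10: (p13, p0, p4) → 12.4532
  f11: (p14, p0, p19) → 56.9234
  f12: (p14, p13, p0) → 91.1700
  f13: (p6, p14, p19) → 7.3599
  f14: (p6, p14, p13) → 12.1320
  f15: (p11, p6, p13) → 86.1790
  f16: (p11, p10, p5) → 47.8757
  f17: (p11, p6, p19) → 15.4808
  f18: (p11, p16, p5) → 56.1054
  f19: (p11, p16, p19) → 51.1214
  f20: (p12, p13, p10) → 8.6435
  f21: (p12, p11, p10) → 23.9065
  f22: (p12, p11, p13) → 56.9060
Σ area = 1120.095

Check V−E+F: 13 − 33 + 22 = 2.


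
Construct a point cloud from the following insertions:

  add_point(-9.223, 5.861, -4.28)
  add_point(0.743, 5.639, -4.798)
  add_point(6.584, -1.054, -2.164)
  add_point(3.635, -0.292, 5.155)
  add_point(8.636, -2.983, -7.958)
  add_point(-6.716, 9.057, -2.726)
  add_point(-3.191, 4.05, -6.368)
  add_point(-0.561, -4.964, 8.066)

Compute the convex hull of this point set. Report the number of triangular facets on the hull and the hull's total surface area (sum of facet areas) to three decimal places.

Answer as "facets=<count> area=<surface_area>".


facets=12 area=487.849

Extreme-point indices: [0, 1, 2, 3, 4, 5, 6, 7] — 8 of 8 on the boundary.

Triangle areas on the boundary:
  f1: (p7, p4, p0) → 157.7205
  f2: (p5, p7, p0) → 40.2455
  f3: (p3, p7, p4) → 43.6258
  f4: (p3, p5, p7) → 54.2178
  f5: (p6, p4, p0) → 14.2186
  f6: (p6, p5, p0) → 14.1033
  f7: (p2, p3, p4) → 5.3723
  f8: (p1, p6, p4) → 26.6802
  f9: (p1, p6, p5) → 16.1154
  f10: (p1, p2, p4) → 29.4542
  f11: (p1, p3, p5) → 49.4009
  f12: (p1, p2, p3) → 36.6949
Σ area = 487.849

Euler characteristic 8−18+12 = 2 ✓
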